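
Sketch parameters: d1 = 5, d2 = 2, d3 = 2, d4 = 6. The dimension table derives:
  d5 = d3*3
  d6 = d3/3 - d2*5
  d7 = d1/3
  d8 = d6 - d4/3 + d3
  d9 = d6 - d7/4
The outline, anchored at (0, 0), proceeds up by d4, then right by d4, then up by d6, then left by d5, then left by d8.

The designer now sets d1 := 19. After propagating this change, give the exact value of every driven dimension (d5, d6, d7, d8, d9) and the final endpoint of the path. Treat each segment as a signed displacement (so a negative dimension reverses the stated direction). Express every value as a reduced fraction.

Apply edit: d1 := 19
  d5 = d3*3 = 6
  d6 = d3/3 - d2*5 = -28/3
  d7 = d1/3 = 19/3
  d8 = d6 - d4/3 + d3 = -28/3
  d9 = d6 - d7/4 = -131/12
Walk from origin (0, 0):
  seg 1: up by d4 = 6 → (0, 6)
  seg 2: right by d4 = 6 → (6, 6)
  seg 3: up by d6 = -28/3 → (6, -10/3)
  seg 4: left by d5 = 6 → (0, -10/3)
  seg 5: left by d8 = -28/3 → (28/3, -10/3)

d5 = 6
d6 = -28/3
d7 = 19/3
d8 = -28/3
d9 = -131/12
endpoint = (28/3, -10/3)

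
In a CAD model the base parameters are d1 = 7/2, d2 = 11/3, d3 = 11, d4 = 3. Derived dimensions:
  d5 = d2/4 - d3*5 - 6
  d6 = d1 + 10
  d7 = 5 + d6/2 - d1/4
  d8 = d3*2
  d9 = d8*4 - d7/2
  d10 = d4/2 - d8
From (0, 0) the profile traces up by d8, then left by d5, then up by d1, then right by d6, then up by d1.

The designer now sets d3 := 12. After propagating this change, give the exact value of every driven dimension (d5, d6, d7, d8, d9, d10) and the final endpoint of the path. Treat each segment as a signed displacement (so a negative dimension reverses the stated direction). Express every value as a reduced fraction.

Apply edit: d3 := 12
  d5 = d2/4 - d3*5 - 6 = -781/12
  d6 = d1 + 10 = 27/2
  d7 = 5 + d6/2 - d1/4 = 87/8
  d8 = d3*2 = 24
  d9 = d8*4 - d7/2 = 1449/16
  d10 = d4/2 - d8 = -45/2
Walk from origin (0, 0):
  seg 1: up by d8 = 24 → (0, 24)
  seg 2: left by d5 = -781/12 → (781/12, 24)
  seg 3: up by d1 = 7/2 → (781/12, 55/2)
  seg 4: right by d6 = 27/2 → (943/12, 55/2)
  seg 5: up by d1 = 7/2 → (943/12, 31)

d5 = -781/12
d6 = 27/2
d7 = 87/8
d8 = 24
d9 = 1449/16
d10 = -45/2
endpoint = (943/12, 31)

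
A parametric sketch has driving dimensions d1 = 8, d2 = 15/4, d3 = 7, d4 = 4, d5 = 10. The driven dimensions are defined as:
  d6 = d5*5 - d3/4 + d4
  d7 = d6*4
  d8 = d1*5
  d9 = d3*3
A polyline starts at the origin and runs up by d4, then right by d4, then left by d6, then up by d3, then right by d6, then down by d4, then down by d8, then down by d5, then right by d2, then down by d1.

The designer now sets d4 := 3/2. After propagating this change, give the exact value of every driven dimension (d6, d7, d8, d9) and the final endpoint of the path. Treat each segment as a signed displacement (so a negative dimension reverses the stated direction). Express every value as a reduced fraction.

d6 = 199/4
d7 = 199
d8 = 40
d9 = 21
endpoint = (21/4, -51)

Apply edit: d4 := 3/2
  d6 = d5*5 - d3/4 + d4 = 199/4
  d7 = d6*4 = 199
  d8 = d1*5 = 40
  d9 = d3*3 = 21
Walk from origin (0, 0):
  seg 1: up by d4 = 3/2 → (0, 3/2)
  seg 2: right by d4 = 3/2 → (3/2, 3/2)
  seg 3: left by d6 = 199/4 → (-193/4, 3/2)
  seg 4: up by d3 = 7 → (-193/4, 17/2)
  seg 5: right by d6 = 199/4 → (3/2, 17/2)
  seg 6: down by d4 = 3/2 → (3/2, 7)
  seg 7: down by d8 = 40 → (3/2, -33)
  seg 8: down by d5 = 10 → (3/2, -43)
  seg 9: right by d2 = 15/4 → (21/4, -43)
  seg 10: down by d1 = 8 → (21/4, -51)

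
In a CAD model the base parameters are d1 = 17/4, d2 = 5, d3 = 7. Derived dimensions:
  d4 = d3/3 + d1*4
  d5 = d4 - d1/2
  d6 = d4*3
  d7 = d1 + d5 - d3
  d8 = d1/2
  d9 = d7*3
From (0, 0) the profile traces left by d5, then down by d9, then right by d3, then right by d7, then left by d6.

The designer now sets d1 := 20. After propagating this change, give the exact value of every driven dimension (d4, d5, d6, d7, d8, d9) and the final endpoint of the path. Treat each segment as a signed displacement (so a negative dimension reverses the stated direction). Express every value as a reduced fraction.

Apply edit: d1 := 20
  d4 = d3/3 + d1*4 = 247/3
  d5 = d4 - d1/2 = 217/3
  d6 = d4*3 = 247
  d7 = d1 + d5 - d3 = 256/3
  d8 = d1/2 = 10
  d9 = d7*3 = 256
Walk from origin (0, 0):
  seg 1: left by d5 = 217/3 → (-217/3, 0)
  seg 2: down by d9 = 256 → (-217/3, -256)
  seg 3: right by d3 = 7 → (-196/3, -256)
  seg 4: right by d7 = 256/3 → (20, -256)
  seg 5: left by d6 = 247 → (-227, -256)

d4 = 247/3
d5 = 217/3
d6 = 247
d7 = 256/3
d8 = 10
d9 = 256
endpoint = (-227, -256)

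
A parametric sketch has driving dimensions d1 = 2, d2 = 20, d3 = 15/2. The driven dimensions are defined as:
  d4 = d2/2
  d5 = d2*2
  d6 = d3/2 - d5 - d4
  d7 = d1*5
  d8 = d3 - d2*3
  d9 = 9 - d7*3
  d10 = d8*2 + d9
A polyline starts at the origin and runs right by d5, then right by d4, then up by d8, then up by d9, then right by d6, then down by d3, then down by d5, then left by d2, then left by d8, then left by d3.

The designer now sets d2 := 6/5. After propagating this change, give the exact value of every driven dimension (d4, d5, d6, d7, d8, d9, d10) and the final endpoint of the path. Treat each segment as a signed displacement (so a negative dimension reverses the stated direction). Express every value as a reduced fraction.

d4 = 3/5
d5 = 12/5
d6 = 3/4
d7 = 10
d8 = 39/10
d9 = -21
d10 = -66/5
endpoint = (-177/20, -27)

Apply edit: d2 := 6/5
  d4 = d2/2 = 3/5
  d5 = d2*2 = 12/5
  d6 = d3/2 - d5 - d4 = 3/4
  d7 = d1*5 = 10
  d8 = d3 - d2*3 = 39/10
  d9 = 9 - d7*3 = -21
  d10 = d8*2 + d9 = -66/5
Walk from origin (0, 0):
  seg 1: right by d5 = 12/5 → (12/5, 0)
  seg 2: right by d4 = 3/5 → (3, 0)
  seg 3: up by d8 = 39/10 → (3, 39/10)
  seg 4: up by d9 = -21 → (3, -171/10)
  seg 5: right by d6 = 3/4 → (15/4, -171/10)
  seg 6: down by d3 = 15/2 → (15/4, -123/5)
  seg 7: down by d5 = 12/5 → (15/4, -27)
  seg 8: left by d2 = 6/5 → (51/20, -27)
  seg 9: left by d8 = 39/10 → (-27/20, -27)
  seg 10: left by d3 = 15/2 → (-177/20, -27)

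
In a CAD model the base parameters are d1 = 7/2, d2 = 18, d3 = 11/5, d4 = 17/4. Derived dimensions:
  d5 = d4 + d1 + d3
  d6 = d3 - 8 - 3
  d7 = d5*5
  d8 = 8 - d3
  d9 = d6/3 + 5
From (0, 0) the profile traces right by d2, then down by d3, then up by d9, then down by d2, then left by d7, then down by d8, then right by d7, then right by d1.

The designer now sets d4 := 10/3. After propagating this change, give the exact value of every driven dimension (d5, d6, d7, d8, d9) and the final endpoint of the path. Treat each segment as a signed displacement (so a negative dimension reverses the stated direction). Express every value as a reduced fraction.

d5 = 271/30
d6 = -44/5
d7 = 271/6
d8 = 29/5
d9 = 31/15
endpoint = (43/2, -359/15)

Apply edit: d4 := 10/3
  d5 = d4 + d1 + d3 = 271/30
  d6 = d3 - 8 - 3 = -44/5
  d7 = d5*5 = 271/6
  d8 = 8 - d3 = 29/5
  d9 = d6/3 + 5 = 31/15
Walk from origin (0, 0):
  seg 1: right by d2 = 18 → (18, 0)
  seg 2: down by d3 = 11/5 → (18, -11/5)
  seg 3: up by d9 = 31/15 → (18, -2/15)
  seg 4: down by d2 = 18 → (18, -272/15)
  seg 5: left by d7 = 271/6 → (-163/6, -272/15)
  seg 6: down by d8 = 29/5 → (-163/6, -359/15)
  seg 7: right by d7 = 271/6 → (18, -359/15)
  seg 8: right by d1 = 7/2 → (43/2, -359/15)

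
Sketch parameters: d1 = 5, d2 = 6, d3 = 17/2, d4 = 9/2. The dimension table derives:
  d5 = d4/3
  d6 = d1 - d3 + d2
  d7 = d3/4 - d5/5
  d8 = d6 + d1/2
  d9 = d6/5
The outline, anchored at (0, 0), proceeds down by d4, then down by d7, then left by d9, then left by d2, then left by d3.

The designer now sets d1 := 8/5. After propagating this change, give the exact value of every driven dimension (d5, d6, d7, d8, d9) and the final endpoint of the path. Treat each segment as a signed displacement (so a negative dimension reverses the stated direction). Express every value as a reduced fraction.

Apply edit: d1 := 8/5
  d5 = d4/3 = 3/2
  d6 = d1 - d3 + d2 = -9/10
  d7 = d3/4 - d5/5 = 73/40
  d8 = d6 + d1/2 = -1/10
  d9 = d6/5 = -9/50
Walk from origin (0, 0):
  seg 1: down by d4 = 9/2 → (0, -9/2)
  seg 2: down by d7 = 73/40 → (0, -253/40)
  seg 3: left by d9 = -9/50 → (9/50, -253/40)
  seg 4: left by d2 = 6 → (-291/50, -253/40)
  seg 5: left by d3 = 17/2 → (-358/25, -253/40)

d5 = 3/2
d6 = -9/10
d7 = 73/40
d8 = -1/10
d9 = -9/50
endpoint = (-358/25, -253/40)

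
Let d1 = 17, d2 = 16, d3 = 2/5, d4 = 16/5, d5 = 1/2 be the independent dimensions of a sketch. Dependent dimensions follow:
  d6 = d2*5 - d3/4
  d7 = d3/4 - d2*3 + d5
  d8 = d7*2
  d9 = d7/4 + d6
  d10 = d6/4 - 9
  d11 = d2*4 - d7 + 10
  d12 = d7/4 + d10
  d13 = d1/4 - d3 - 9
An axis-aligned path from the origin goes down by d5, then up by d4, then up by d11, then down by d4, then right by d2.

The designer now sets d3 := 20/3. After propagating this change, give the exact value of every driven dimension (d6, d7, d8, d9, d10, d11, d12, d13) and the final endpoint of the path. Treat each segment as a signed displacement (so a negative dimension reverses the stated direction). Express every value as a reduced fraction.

Apply edit: d3 := 20/3
  d6 = d2*5 - d3/4 = 235/3
  d7 = d3/4 - d2*3 + d5 = -275/6
  d8 = d7*2 = -275/3
  d9 = d7/4 + d6 = 535/8
  d10 = d6/4 - 9 = 127/12
  d11 = d2*4 - d7 + 10 = 719/6
  d12 = d7/4 + d10 = -7/8
  d13 = d1/4 - d3 - 9 = -137/12
Walk from origin (0, 0):
  seg 1: down by d5 = 1/2 → (0, -1/2)
  seg 2: up by d4 = 16/5 → (0, 27/10)
  seg 3: up by d11 = 719/6 → (0, 1838/15)
  seg 4: down by d4 = 16/5 → (0, 358/3)
  seg 5: right by d2 = 16 → (16, 358/3)

d6 = 235/3
d7 = -275/6
d8 = -275/3
d9 = 535/8
d10 = 127/12
d11 = 719/6
d12 = -7/8
d13 = -137/12
endpoint = (16, 358/3)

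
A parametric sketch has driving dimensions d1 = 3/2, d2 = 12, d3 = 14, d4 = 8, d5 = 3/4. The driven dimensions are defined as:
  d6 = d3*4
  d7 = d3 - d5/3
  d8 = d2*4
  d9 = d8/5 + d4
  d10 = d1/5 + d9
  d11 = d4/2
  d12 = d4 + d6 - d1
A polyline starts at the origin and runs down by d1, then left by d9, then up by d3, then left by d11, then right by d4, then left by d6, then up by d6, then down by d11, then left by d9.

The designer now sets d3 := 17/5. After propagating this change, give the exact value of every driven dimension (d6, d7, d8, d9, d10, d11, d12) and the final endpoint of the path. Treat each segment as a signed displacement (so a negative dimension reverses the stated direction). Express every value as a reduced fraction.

d6 = 68/5
d7 = 63/20
d8 = 48
d9 = 88/5
d10 = 179/10
d11 = 4
d12 = 201/10
endpoint = (-224/5, 23/2)

Apply edit: d3 := 17/5
  d6 = d3*4 = 68/5
  d7 = d3 - d5/3 = 63/20
  d8 = d2*4 = 48
  d9 = d8/5 + d4 = 88/5
  d10 = d1/5 + d9 = 179/10
  d11 = d4/2 = 4
  d12 = d4 + d6 - d1 = 201/10
Walk from origin (0, 0):
  seg 1: down by d1 = 3/2 → (0, -3/2)
  seg 2: left by d9 = 88/5 → (-88/5, -3/2)
  seg 3: up by d3 = 17/5 → (-88/5, 19/10)
  seg 4: left by d11 = 4 → (-108/5, 19/10)
  seg 5: right by d4 = 8 → (-68/5, 19/10)
  seg 6: left by d6 = 68/5 → (-136/5, 19/10)
  seg 7: up by d6 = 68/5 → (-136/5, 31/2)
  seg 8: down by d11 = 4 → (-136/5, 23/2)
  seg 9: left by d9 = 88/5 → (-224/5, 23/2)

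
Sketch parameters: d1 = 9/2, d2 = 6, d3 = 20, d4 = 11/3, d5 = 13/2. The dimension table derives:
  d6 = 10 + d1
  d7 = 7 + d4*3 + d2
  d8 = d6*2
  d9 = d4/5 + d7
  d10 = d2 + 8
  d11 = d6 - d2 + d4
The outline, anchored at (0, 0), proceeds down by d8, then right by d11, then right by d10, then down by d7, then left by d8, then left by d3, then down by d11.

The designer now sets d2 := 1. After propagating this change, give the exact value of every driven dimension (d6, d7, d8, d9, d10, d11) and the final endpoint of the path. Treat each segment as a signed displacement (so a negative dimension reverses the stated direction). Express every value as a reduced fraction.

d6 = 29/2
d7 = 19
d8 = 29
d9 = 296/15
d10 = 9
d11 = 103/6
endpoint = (-137/6, -391/6)

Apply edit: d2 := 1
  d6 = 10 + d1 = 29/2
  d7 = 7 + d4*3 + d2 = 19
  d8 = d6*2 = 29
  d9 = d4/5 + d7 = 296/15
  d10 = d2 + 8 = 9
  d11 = d6 - d2 + d4 = 103/6
Walk from origin (0, 0):
  seg 1: down by d8 = 29 → (0, -29)
  seg 2: right by d11 = 103/6 → (103/6, -29)
  seg 3: right by d10 = 9 → (157/6, -29)
  seg 4: down by d7 = 19 → (157/6, -48)
  seg 5: left by d8 = 29 → (-17/6, -48)
  seg 6: left by d3 = 20 → (-137/6, -48)
  seg 7: down by d11 = 103/6 → (-137/6, -391/6)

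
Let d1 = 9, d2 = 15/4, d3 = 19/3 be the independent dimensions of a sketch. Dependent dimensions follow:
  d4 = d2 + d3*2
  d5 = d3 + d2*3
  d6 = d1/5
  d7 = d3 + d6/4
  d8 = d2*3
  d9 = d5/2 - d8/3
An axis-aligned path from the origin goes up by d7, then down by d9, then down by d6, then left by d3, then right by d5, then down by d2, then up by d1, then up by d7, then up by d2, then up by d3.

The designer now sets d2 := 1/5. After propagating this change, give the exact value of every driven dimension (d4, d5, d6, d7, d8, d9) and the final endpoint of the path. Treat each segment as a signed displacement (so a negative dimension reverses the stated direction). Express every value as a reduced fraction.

Apply edit: d2 := 1/5
  d4 = d2 + d3*2 = 193/15
  d5 = d3 + d2*3 = 104/15
  d6 = d1/5 = 9/5
  d7 = d3 + d6/4 = 407/60
  d8 = d2*3 = 3/5
  d9 = d5/2 - d8/3 = 49/15
Walk from origin (0, 0):
  seg 1: up by d7 = 407/60 → (0, 407/60)
  seg 2: down by d9 = 49/15 → (0, 211/60)
  seg 3: down by d6 = 9/5 → (0, 103/60)
  seg 4: left by d3 = 19/3 → (-19/3, 103/60)
  seg 5: right by d5 = 104/15 → (3/5, 103/60)
  seg 6: down by d2 = 1/5 → (3/5, 91/60)
  seg 7: up by d1 = 9 → (3/5, 631/60)
  seg 8: up by d7 = 407/60 → (3/5, 173/10)
  seg 9: up by d2 = 1/5 → (3/5, 35/2)
  seg 10: up by d3 = 19/3 → (3/5, 143/6)

d4 = 193/15
d5 = 104/15
d6 = 9/5
d7 = 407/60
d8 = 3/5
d9 = 49/15
endpoint = (3/5, 143/6)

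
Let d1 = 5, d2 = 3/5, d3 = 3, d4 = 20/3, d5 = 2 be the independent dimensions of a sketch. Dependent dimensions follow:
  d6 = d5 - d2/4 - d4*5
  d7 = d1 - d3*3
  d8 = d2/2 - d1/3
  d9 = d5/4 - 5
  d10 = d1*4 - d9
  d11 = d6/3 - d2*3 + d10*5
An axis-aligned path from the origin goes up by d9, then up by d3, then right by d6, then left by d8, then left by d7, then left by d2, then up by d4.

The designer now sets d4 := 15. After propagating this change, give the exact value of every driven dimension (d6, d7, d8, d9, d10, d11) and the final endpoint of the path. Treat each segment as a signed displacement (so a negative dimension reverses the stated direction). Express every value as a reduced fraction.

d6 = -1463/20
d7 = -4
d8 = -41/30
d9 = -9/2
d10 = 49/2
d11 = 5779/60
endpoint = (-4103/60, 27/2)

Apply edit: d4 := 15
  d6 = d5 - d2/4 - d4*5 = -1463/20
  d7 = d1 - d3*3 = -4
  d8 = d2/2 - d1/3 = -41/30
  d9 = d5/4 - 5 = -9/2
  d10 = d1*4 - d9 = 49/2
  d11 = d6/3 - d2*3 + d10*5 = 5779/60
Walk from origin (0, 0):
  seg 1: up by d9 = -9/2 → (0, -9/2)
  seg 2: up by d3 = 3 → (0, -3/2)
  seg 3: right by d6 = -1463/20 → (-1463/20, -3/2)
  seg 4: left by d8 = -41/30 → (-4307/60, -3/2)
  seg 5: left by d7 = -4 → (-4067/60, -3/2)
  seg 6: left by d2 = 3/5 → (-4103/60, -3/2)
  seg 7: up by d4 = 15 → (-4103/60, 27/2)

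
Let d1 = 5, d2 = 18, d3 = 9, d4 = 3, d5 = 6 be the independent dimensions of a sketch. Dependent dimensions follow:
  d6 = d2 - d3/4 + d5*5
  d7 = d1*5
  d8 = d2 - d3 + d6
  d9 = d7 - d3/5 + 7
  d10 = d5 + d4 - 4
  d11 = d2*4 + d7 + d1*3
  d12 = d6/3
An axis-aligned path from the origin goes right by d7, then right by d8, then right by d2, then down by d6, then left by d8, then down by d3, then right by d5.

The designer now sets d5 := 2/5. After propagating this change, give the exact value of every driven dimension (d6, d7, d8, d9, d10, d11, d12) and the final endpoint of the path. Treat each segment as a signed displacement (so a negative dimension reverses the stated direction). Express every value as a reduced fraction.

d6 = 71/4
d7 = 25
d8 = 107/4
d9 = 151/5
d10 = -3/5
d11 = 112
d12 = 71/12
endpoint = (217/5, -107/4)

Apply edit: d5 := 2/5
  d6 = d2 - d3/4 + d5*5 = 71/4
  d7 = d1*5 = 25
  d8 = d2 - d3 + d6 = 107/4
  d9 = d7 - d3/5 + 7 = 151/5
  d10 = d5 + d4 - 4 = -3/5
  d11 = d2*4 + d7 + d1*3 = 112
  d12 = d6/3 = 71/12
Walk from origin (0, 0):
  seg 1: right by d7 = 25 → (25, 0)
  seg 2: right by d8 = 107/4 → (207/4, 0)
  seg 3: right by d2 = 18 → (279/4, 0)
  seg 4: down by d6 = 71/4 → (279/4, -71/4)
  seg 5: left by d8 = 107/4 → (43, -71/4)
  seg 6: down by d3 = 9 → (43, -107/4)
  seg 7: right by d5 = 2/5 → (217/5, -107/4)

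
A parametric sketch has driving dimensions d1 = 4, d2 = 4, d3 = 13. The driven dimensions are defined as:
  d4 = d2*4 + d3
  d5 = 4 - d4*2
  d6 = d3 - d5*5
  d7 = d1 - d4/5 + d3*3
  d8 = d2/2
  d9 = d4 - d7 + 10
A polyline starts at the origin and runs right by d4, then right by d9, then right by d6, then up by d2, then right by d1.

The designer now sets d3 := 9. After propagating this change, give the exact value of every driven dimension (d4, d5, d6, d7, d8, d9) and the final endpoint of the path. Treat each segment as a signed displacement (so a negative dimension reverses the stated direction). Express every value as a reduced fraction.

d4 = 25
d5 = -46
d6 = 239
d7 = 26
d8 = 2
d9 = 9
endpoint = (277, 4)

Apply edit: d3 := 9
  d4 = d2*4 + d3 = 25
  d5 = 4 - d4*2 = -46
  d6 = d3 - d5*5 = 239
  d7 = d1 - d4/5 + d3*3 = 26
  d8 = d2/2 = 2
  d9 = d4 - d7 + 10 = 9
Walk from origin (0, 0):
  seg 1: right by d4 = 25 → (25, 0)
  seg 2: right by d9 = 9 → (34, 0)
  seg 3: right by d6 = 239 → (273, 0)
  seg 4: up by d2 = 4 → (273, 4)
  seg 5: right by d1 = 4 → (277, 4)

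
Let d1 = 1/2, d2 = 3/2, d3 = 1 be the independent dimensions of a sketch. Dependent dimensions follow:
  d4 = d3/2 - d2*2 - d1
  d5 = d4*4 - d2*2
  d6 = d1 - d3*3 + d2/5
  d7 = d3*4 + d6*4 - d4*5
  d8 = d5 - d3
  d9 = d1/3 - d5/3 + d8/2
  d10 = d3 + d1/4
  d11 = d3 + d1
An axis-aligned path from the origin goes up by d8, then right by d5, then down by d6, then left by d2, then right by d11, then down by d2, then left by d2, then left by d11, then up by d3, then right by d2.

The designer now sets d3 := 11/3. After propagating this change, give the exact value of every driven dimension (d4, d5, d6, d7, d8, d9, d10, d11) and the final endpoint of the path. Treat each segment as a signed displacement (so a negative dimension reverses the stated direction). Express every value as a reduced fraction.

Apply edit: d3 := 11/3
  d4 = d3/2 - d2*2 - d1 = -5/3
  d5 = d4*4 - d2*2 = -29/3
  d6 = d1 - d3*3 + d2/5 = -51/5
  d7 = d3*4 + d6*4 - d4*5 = -89/5
  d8 = d5 - d3 = -40/3
  d9 = d1/3 - d5/3 + d8/2 = -59/18
  d10 = d3 + d1/4 = 91/24
  d11 = d3 + d1 = 25/6
Walk from origin (0, 0):
  seg 1: up by d8 = -40/3 → (0, -40/3)
  seg 2: right by d5 = -29/3 → (-29/3, -40/3)
  seg 3: down by d6 = -51/5 → (-29/3, -47/15)
  seg 4: left by d2 = 3/2 → (-67/6, -47/15)
  seg 5: right by d11 = 25/6 → (-7, -47/15)
  seg 6: down by d2 = 3/2 → (-7, -139/30)
  seg 7: left by d2 = 3/2 → (-17/2, -139/30)
  seg 8: left by d11 = 25/6 → (-38/3, -139/30)
  seg 9: up by d3 = 11/3 → (-38/3, -29/30)
  seg 10: right by d2 = 3/2 → (-67/6, -29/30)

d4 = -5/3
d5 = -29/3
d6 = -51/5
d7 = -89/5
d8 = -40/3
d9 = -59/18
d10 = 91/24
d11 = 25/6
endpoint = (-67/6, -29/30)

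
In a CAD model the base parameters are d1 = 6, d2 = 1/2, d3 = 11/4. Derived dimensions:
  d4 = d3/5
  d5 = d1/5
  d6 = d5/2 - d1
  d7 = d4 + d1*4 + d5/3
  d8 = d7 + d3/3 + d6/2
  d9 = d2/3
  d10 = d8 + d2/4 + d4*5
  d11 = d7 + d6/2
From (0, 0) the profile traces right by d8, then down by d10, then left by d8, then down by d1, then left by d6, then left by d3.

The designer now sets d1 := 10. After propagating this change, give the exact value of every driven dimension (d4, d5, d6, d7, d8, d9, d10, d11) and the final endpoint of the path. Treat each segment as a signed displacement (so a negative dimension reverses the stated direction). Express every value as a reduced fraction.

Apply edit: d1 := 10
  d4 = d3/5 = 11/20
  d5 = d1/5 = 2
  d6 = d5/2 - d1 = -9
  d7 = d4 + d1*4 + d5/3 = 2473/60
  d8 = d7 + d3/3 + d6/2 = 1129/30
  d9 = d2/3 = 1/6
  d10 = d8 + d2/4 + d4*5 = 4861/120
  d11 = d7 + d6/2 = 2203/60
Walk from origin (0, 0):
  seg 1: right by d8 = 1129/30 → (1129/30, 0)
  seg 2: down by d10 = 4861/120 → (1129/30, -4861/120)
  seg 3: left by d8 = 1129/30 → (0, -4861/120)
  seg 4: down by d1 = 10 → (0, -6061/120)
  seg 5: left by d6 = -9 → (9, -6061/120)
  seg 6: left by d3 = 11/4 → (25/4, -6061/120)

d4 = 11/20
d5 = 2
d6 = -9
d7 = 2473/60
d8 = 1129/30
d9 = 1/6
d10 = 4861/120
d11 = 2203/60
endpoint = (25/4, -6061/120)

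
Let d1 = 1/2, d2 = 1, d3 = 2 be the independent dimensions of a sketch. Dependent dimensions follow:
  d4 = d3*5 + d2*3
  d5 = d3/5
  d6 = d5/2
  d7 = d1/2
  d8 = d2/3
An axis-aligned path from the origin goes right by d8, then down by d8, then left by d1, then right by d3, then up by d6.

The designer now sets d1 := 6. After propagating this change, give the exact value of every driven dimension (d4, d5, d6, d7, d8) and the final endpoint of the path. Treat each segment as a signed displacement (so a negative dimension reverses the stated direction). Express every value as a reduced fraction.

d4 = 13
d5 = 2/5
d6 = 1/5
d7 = 3
d8 = 1/3
endpoint = (-11/3, -2/15)

Apply edit: d1 := 6
  d4 = d3*5 + d2*3 = 13
  d5 = d3/5 = 2/5
  d6 = d5/2 = 1/5
  d7 = d1/2 = 3
  d8 = d2/3 = 1/3
Walk from origin (0, 0):
  seg 1: right by d8 = 1/3 → (1/3, 0)
  seg 2: down by d8 = 1/3 → (1/3, -1/3)
  seg 3: left by d1 = 6 → (-17/3, -1/3)
  seg 4: right by d3 = 2 → (-11/3, -1/3)
  seg 5: up by d6 = 1/5 → (-11/3, -2/15)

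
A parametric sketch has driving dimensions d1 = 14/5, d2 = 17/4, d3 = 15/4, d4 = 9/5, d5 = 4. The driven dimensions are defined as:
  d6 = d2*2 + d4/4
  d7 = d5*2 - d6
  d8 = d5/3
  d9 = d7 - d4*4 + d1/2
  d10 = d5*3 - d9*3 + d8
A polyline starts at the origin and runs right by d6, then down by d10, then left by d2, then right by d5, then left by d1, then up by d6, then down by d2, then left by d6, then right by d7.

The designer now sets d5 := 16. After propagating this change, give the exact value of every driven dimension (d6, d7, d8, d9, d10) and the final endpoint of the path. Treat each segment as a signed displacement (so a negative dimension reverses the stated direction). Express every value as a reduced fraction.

Apply edit: d5 := 16
  d6 = d2*2 + d4/4 = 179/20
  d7 = d5*2 - d6 = 461/20
  d8 = d5/3 = 16/3
  d9 = d7 - d4*4 + d1/2 = 69/4
  d10 = d5*3 - d9*3 + d8 = 19/12
Walk from origin (0, 0):
  seg 1: right by d6 = 179/20 → (179/20, 0)
  seg 2: down by d10 = 19/12 → (179/20, -19/12)
  seg 3: left by d2 = 17/4 → (47/10, -19/12)
  seg 4: right by d5 = 16 → (207/10, -19/12)
  seg 5: left by d1 = 14/5 → (179/10, -19/12)
  seg 6: up by d6 = 179/20 → (179/10, 221/30)
  seg 7: down by d2 = 17/4 → (179/10, 187/60)
  seg 8: left by d6 = 179/20 → (179/20, 187/60)
  seg 9: right by d7 = 461/20 → (32, 187/60)

d6 = 179/20
d7 = 461/20
d8 = 16/3
d9 = 69/4
d10 = 19/12
endpoint = (32, 187/60)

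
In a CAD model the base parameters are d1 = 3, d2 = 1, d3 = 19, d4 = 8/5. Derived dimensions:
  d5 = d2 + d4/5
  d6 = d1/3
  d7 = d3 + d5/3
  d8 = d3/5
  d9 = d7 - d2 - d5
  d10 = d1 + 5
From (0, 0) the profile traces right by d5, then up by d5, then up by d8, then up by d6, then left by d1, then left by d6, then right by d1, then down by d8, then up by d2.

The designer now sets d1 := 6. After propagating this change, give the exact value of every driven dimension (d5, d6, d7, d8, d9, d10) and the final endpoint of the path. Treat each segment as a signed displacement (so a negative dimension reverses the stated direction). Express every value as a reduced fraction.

Apply edit: d1 := 6
  d5 = d2 + d4/5 = 33/25
  d6 = d1/3 = 2
  d7 = d3 + d5/3 = 486/25
  d8 = d3/5 = 19/5
  d9 = d7 - d2 - d5 = 428/25
  d10 = d1 + 5 = 11
Walk from origin (0, 0):
  seg 1: right by d5 = 33/25 → (33/25, 0)
  seg 2: up by d5 = 33/25 → (33/25, 33/25)
  seg 3: up by d8 = 19/5 → (33/25, 128/25)
  seg 4: up by d6 = 2 → (33/25, 178/25)
  seg 5: left by d1 = 6 → (-117/25, 178/25)
  seg 6: left by d6 = 2 → (-167/25, 178/25)
  seg 7: right by d1 = 6 → (-17/25, 178/25)
  seg 8: down by d8 = 19/5 → (-17/25, 83/25)
  seg 9: up by d2 = 1 → (-17/25, 108/25)

d5 = 33/25
d6 = 2
d7 = 486/25
d8 = 19/5
d9 = 428/25
d10 = 11
endpoint = (-17/25, 108/25)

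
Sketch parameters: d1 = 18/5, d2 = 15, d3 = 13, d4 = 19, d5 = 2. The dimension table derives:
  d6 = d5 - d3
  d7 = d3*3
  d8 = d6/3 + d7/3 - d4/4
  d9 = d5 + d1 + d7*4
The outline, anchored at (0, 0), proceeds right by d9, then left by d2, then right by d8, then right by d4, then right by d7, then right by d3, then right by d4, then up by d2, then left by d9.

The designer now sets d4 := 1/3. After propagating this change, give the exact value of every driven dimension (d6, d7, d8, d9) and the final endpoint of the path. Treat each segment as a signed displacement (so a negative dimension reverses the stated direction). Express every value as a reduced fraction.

d6 = -11
d7 = 39
d8 = 37/4
d9 = 808/5
endpoint = (563/12, 15)

Apply edit: d4 := 1/3
  d6 = d5 - d3 = -11
  d7 = d3*3 = 39
  d8 = d6/3 + d7/3 - d4/4 = 37/4
  d9 = d5 + d1 + d7*4 = 808/5
Walk from origin (0, 0):
  seg 1: right by d9 = 808/5 → (808/5, 0)
  seg 2: left by d2 = 15 → (733/5, 0)
  seg 3: right by d8 = 37/4 → (3117/20, 0)
  seg 4: right by d4 = 1/3 → (9371/60, 0)
  seg 5: right by d7 = 39 → (11711/60, 0)
  seg 6: right by d3 = 13 → (12491/60, 0)
  seg 7: right by d4 = 1/3 → (12511/60, 0)
  seg 8: up by d2 = 15 → (12511/60, 15)
  seg 9: left by d9 = 808/5 → (563/12, 15)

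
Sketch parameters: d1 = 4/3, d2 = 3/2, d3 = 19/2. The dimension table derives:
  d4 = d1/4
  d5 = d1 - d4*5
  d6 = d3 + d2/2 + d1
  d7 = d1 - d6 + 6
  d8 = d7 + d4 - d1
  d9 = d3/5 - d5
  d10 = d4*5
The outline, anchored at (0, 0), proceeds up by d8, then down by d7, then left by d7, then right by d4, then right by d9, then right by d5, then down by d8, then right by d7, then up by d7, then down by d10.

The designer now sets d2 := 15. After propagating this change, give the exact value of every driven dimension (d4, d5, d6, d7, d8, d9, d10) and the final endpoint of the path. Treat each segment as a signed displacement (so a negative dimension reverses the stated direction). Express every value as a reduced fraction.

Apply edit: d2 := 15
  d4 = d1/4 = 1/3
  d5 = d1 - d4*5 = -1/3
  d6 = d3 + d2/2 + d1 = 55/3
  d7 = d1 - d6 + 6 = -11
  d8 = d7 + d4 - d1 = -12
  d9 = d3/5 - d5 = 67/30
  d10 = d4*5 = 5/3
Walk from origin (0, 0):
  seg 1: up by d8 = -12 → (0, -12)
  seg 2: down by d7 = -11 → (0, -1)
  seg 3: left by d7 = -11 → (11, -1)
  seg 4: right by d4 = 1/3 → (34/3, -1)
  seg 5: right by d9 = 67/30 → (407/30, -1)
  seg 6: right by d5 = -1/3 → (397/30, -1)
  seg 7: down by d8 = -12 → (397/30, 11)
  seg 8: right by d7 = -11 → (67/30, 11)
  seg 9: up by d7 = -11 → (67/30, 0)
  seg 10: down by d10 = 5/3 → (67/30, -5/3)

d4 = 1/3
d5 = -1/3
d6 = 55/3
d7 = -11
d8 = -12
d9 = 67/30
d10 = 5/3
endpoint = (67/30, -5/3)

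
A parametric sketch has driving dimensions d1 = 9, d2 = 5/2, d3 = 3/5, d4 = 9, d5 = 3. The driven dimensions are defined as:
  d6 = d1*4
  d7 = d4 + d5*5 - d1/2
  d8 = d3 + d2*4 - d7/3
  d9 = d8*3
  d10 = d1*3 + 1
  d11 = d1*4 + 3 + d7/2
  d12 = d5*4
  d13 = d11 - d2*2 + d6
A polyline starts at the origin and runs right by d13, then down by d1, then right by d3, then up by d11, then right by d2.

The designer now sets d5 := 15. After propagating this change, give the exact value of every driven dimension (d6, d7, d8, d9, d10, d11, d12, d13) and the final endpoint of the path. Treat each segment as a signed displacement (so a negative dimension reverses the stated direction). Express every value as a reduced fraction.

Apply edit: d5 := 15
  d6 = d1*4 = 36
  d7 = d4 + d5*5 - d1/2 = 159/2
  d8 = d3 + d2*4 - d7/3 = -159/10
  d9 = d8*3 = -477/10
  d10 = d1*3 + 1 = 28
  d11 = d1*4 + 3 + d7/2 = 315/4
  d12 = d5*4 = 60
  d13 = d11 - d2*2 + d6 = 439/4
Walk from origin (0, 0):
  seg 1: right by d13 = 439/4 → (439/4, 0)
  seg 2: down by d1 = 9 → (439/4, -9)
  seg 3: right by d3 = 3/5 → (2207/20, -9)
  seg 4: up by d11 = 315/4 → (2207/20, 279/4)
  seg 5: right by d2 = 5/2 → (2257/20, 279/4)

d6 = 36
d7 = 159/2
d8 = -159/10
d9 = -477/10
d10 = 28
d11 = 315/4
d12 = 60
d13 = 439/4
endpoint = (2257/20, 279/4)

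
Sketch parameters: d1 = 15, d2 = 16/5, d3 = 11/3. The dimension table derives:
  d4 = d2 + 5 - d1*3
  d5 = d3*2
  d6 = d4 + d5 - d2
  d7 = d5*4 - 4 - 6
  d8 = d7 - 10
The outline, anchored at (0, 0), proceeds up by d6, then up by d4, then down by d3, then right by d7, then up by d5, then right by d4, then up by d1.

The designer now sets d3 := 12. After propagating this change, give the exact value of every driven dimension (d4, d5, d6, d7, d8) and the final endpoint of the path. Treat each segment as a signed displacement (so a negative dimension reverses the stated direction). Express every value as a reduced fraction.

Apply edit: d3 := 12
  d4 = d2 + 5 - d1*3 = -184/5
  d5 = d3*2 = 24
  d6 = d4 + d5 - d2 = -16
  d7 = d5*4 - 4 - 6 = 86
  d8 = d7 - 10 = 76
Walk from origin (0, 0):
  seg 1: up by d6 = -16 → (0, -16)
  seg 2: up by d4 = -184/5 → (0, -264/5)
  seg 3: down by d3 = 12 → (0, -324/5)
  seg 4: right by d7 = 86 → (86, -324/5)
  seg 5: up by d5 = 24 → (86, -204/5)
  seg 6: right by d4 = -184/5 → (246/5, -204/5)
  seg 7: up by d1 = 15 → (246/5, -129/5)

d4 = -184/5
d5 = 24
d6 = -16
d7 = 86
d8 = 76
endpoint = (246/5, -129/5)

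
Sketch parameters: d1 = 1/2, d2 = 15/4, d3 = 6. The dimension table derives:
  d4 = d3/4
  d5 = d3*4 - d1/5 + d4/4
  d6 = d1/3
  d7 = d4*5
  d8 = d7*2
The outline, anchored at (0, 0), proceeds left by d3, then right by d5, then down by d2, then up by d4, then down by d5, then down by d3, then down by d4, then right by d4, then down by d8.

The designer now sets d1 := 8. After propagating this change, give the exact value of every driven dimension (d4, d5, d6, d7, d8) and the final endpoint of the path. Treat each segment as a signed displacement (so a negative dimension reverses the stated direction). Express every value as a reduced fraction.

d4 = 3/2
d5 = 911/40
d6 = 8/3
d7 = 15/2
d8 = 15
endpoint = (731/40, -1901/40)

Apply edit: d1 := 8
  d4 = d3/4 = 3/2
  d5 = d3*4 - d1/5 + d4/4 = 911/40
  d6 = d1/3 = 8/3
  d7 = d4*5 = 15/2
  d8 = d7*2 = 15
Walk from origin (0, 0):
  seg 1: left by d3 = 6 → (-6, 0)
  seg 2: right by d5 = 911/40 → (671/40, 0)
  seg 3: down by d2 = 15/4 → (671/40, -15/4)
  seg 4: up by d4 = 3/2 → (671/40, -9/4)
  seg 5: down by d5 = 911/40 → (671/40, -1001/40)
  seg 6: down by d3 = 6 → (671/40, -1241/40)
  seg 7: down by d4 = 3/2 → (671/40, -1301/40)
  seg 8: right by d4 = 3/2 → (731/40, -1301/40)
  seg 9: down by d8 = 15 → (731/40, -1901/40)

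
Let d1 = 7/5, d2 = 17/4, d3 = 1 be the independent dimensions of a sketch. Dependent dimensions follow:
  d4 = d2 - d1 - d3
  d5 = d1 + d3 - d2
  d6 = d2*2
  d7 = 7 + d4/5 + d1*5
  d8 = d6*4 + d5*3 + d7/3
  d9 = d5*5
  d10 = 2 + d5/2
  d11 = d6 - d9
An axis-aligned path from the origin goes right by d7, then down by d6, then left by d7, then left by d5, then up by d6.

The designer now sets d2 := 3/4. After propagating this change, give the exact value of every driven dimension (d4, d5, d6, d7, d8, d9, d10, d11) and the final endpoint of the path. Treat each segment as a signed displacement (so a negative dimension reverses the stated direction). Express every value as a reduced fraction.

Apply edit: d2 := 3/4
  d4 = d2 - d1 - d3 = -33/20
  d5 = d1 + d3 - d2 = 33/20
  d6 = d2*2 = 3/2
  d7 = 7 + d4/5 + d1*5 = 1367/100
  d8 = d6*4 + d5*3 + d7/3 = 1163/75
  d9 = d5*5 = 33/4
  d10 = 2 + d5/2 = 113/40
  d11 = d6 - d9 = -27/4
Walk from origin (0, 0):
  seg 1: right by d7 = 1367/100 → (1367/100, 0)
  seg 2: down by d6 = 3/2 → (1367/100, -3/2)
  seg 3: left by d7 = 1367/100 → (0, -3/2)
  seg 4: left by d5 = 33/20 → (-33/20, -3/2)
  seg 5: up by d6 = 3/2 → (-33/20, 0)

d4 = -33/20
d5 = 33/20
d6 = 3/2
d7 = 1367/100
d8 = 1163/75
d9 = 33/4
d10 = 113/40
d11 = -27/4
endpoint = (-33/20, 0)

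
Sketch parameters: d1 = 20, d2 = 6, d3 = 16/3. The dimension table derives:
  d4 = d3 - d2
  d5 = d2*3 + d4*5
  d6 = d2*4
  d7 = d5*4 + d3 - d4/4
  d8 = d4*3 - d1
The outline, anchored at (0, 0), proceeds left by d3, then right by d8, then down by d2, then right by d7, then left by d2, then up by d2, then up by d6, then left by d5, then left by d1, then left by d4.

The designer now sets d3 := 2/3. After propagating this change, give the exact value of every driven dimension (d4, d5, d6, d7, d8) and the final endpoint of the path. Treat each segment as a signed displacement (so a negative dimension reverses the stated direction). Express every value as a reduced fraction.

d4 = -16/3
d5 = -26/3
d6 = 24
d7 = -98/3
d8 = -36
endpoint = (-244/3, 24)

Apply edit: d3 := 2/3
  d4 = d3 - d2 = -16/3
  d5 = d2*3 + d4*5 = -26/3
  d6 = d2*4 = 24
  d7 = d5*4 + d3 - d4/4 = -98/3
  d8 = d4*3 - d1 = -36
Walk from origin (0, 0):
  seg 1: left by d3 = 2/3 → (-2/3, 0)
  seg 2: right by d8 = -36 → (-110/3, 0)
  seg 3: down by d2 = 6 → (-110/3, -6)
  seg 4: right by d7 = -98/3 → (-208/3, -6)
  seg 5: left by d2 = 6 → (-226/3, -6)
  seg 6: up by d2 = 6 → (-226/3, 0)
  seg 7: up by d6 = 24 → (-226/3, 24)
  seg 8: left by d5 = -26/3 → (-200/3, 24)
  seg 9: left by d1 = 20 → (-260/3, 24)
  seg 10: left by d4 = -16/3 → (-244/3, 24)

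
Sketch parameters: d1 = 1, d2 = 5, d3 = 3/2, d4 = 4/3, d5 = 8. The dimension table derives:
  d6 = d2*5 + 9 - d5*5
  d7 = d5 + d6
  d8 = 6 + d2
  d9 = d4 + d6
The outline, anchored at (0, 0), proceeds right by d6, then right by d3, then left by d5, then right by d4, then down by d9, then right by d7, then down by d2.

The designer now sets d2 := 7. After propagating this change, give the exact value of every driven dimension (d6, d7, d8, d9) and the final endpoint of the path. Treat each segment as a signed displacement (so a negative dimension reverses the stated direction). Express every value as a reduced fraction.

d6 = 4
d7 = 12
d8 = 13
d9 = 16/3
endpoint = (65/6, -37/3)

Apply edit: d2 := 7
  d6 = d2*5 + 9 - d5*5 = 4
  d7 = d5 + d6 = 12
  d8 = 6 + d2 = 13
  d9 = d4 + d6 = 16/3
Walk from origin (0, 0):
  seg 1: right by d6 = 4 → (4, 0)
  seg 2: right by d3 = 3/2 → (11/2, 0)
  seg 3: left by d5 = 8 → (-5/2, 0)
  seg 4: right by d4 = 4/3 → (-7/6, 0)
  seg 5: down by d9 = 16/3 → (-7/6, -16/3)
  seg 6: right by d7 = 12 → (65/6, -16/3)
  seg 7: down by d2 = 7 → (65/6, -37/3)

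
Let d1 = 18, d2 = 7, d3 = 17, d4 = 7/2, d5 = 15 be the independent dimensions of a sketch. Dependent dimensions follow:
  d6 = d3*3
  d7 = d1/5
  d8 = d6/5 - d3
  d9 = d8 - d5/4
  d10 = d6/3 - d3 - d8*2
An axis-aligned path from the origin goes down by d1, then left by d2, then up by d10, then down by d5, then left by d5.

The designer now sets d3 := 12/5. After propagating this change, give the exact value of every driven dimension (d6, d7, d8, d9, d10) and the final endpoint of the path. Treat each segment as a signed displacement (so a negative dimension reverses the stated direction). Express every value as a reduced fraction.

d6 = 36/5
d7 = 18/5
d8 = -24/25
d9 = -471/100
d10 = 48/25
endpoint = (-22, -777/25)

Apply edit: d3 := 12/5
  d6 = d3*3 = 36/5
  d7 = d1/5 = 18/5
  d8 = d6/5 - d3 = -24/25
  d9 = d8 - d5/4 = -471/100
  d10 = d6/3 - d3 - d8*2 = 48/25
Walk from origin (0, 0):
  seg 1: down by d1 = 18 → (0, -18)
  seg 2: left by d2 = 7 → (-7, -18)
  seg 3: up by d10 = 48/25 → (-7, -402/25)
  seg 4: down by d5 = 15 → (-7, -777/25)
  seg 5: left by d5 = 15 → (-22, -777/25)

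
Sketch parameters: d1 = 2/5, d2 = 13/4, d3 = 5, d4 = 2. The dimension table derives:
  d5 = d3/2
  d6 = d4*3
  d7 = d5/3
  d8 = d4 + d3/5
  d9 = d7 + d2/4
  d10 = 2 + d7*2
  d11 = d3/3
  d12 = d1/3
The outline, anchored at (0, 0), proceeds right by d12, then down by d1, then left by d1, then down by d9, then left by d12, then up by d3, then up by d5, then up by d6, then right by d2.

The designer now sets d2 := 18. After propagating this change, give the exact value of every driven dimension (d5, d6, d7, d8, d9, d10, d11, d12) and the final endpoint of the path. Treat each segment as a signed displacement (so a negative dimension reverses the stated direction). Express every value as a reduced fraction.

Apply edit: d2 := 18
  d5 = d3/2 = 5/2
  d6 = d4*3 = 6
  d7 = d5/3 = 5/6
  d8 = d4 + d3/5 = 3
  d9 = d7 + d2/4 = 16/3
  d10 = 2 + d7*2 = 11/3
  d11 = d3/3 = 5/3
  d12 = d1/3 = 2/15
Walk from origin (0, 0):
  seg 1: right by d12 = 2/15 → (2/15, 0)
  seg 2: down by d1 = 2/5 → (2/15, -2/5)
  seg 3: left by d1 = 2/5 → (-4/15, -2/5)
  seg 4: down by d9 = 16/3 → (-4/15, -86/15)
  seg 5: left by d12 = 2/15 → (-2/5, -86/15)
  seg 6: up by d3 = 5 → (-2/5, -11/15)
  seg 7: up by d5 = 5/2 → (-2/5, 53/30)
  seg 8: up by d6 = 6 → (-2/5, 233/30)
  seg 9: right by d2 = 18 → (88/5, 233/30)

d5 = 5/2
d6 = 6
d7 = 5/6
d8 = 3
d9 = 16/3
d10 = 11/3
d11 = 5/3
d12 = 2/15
endpoint = (88/5, 233/30)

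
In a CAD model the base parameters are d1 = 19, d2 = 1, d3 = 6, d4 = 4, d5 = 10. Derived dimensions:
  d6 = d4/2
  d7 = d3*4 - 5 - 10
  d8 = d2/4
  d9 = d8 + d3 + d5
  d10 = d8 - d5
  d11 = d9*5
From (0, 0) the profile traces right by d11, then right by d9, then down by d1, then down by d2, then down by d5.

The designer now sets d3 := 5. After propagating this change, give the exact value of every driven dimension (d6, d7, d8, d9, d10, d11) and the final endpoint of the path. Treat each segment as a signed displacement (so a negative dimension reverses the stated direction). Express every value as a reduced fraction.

Apply edit: d3 := 5
  d6 = d4/2 = 2
  d7 = d3*4 - 5 - 10 = 5
  d8 = d2/4 = 1/4
  d9 = d8 + d3 + d5 = 61/4
  d10 = d8 - d5 = -39/4
  d11 = d9*5 = 305/4
Walk from origin (0, 0):
  seg 1: right by d11 = 305/4 → (305/4, 0)
  seg 2: right by d9 = 61/4 → (183/2, 0)
  seg 3: down by d1 = 19 → (183/2, -19)
  seg 4: down by d2 = 1 → (183/2, -20)
  seg 5: down by d5 = 10 → (183/2, -30)

d6 = 2
d7 = 5
d8 = 1/4
d9 = 61/4
d10 = -39/4
d11 = 305/4
endpoint = (183/2, -30)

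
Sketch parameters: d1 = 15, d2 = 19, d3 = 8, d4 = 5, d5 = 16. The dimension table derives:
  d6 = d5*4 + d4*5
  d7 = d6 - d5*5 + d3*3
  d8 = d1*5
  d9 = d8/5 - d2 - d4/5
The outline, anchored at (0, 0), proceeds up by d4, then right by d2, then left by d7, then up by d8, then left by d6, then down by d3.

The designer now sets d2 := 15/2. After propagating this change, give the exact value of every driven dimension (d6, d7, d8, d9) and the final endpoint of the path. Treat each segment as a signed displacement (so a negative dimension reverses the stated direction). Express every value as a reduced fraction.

d6 = 89
d7 = 33
d8 = 75
d9 = 13/2
endpoint = (-229/2, 72)

Apply edit: d2 := 15/2
  d6 = d5*4 + d4*5 = 89
  d7 = d6 - d5*5 + d3*3 = 33
  d8 = d1*5 = 75
  d9 = d8/5 - d2 - d4/5 = 13/2
Walk from origin (0, 0):
  seg 1: up by d4 = 5 → (0, 5)
  seg 2: right by d2 = 15/2 → (15/2, 5)
  seg 3: left by d7 = 33 → (-51/2, 5)
  seg 4: up by d8 = 75 → (-51/2, 80)
  seg 5: left by d6 = 89 → (-229/2, 80)
  seg 6: down by d3 = 8 → (-229/2, 72)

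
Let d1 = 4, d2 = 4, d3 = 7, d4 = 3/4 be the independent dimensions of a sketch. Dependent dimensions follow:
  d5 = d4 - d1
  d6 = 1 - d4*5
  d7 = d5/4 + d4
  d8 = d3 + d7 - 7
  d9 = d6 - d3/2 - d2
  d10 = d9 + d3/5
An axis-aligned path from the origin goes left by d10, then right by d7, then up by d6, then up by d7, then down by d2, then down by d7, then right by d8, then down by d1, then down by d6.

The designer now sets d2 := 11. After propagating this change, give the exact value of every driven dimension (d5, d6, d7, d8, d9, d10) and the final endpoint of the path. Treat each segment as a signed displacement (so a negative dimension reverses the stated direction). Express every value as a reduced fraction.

Apply edit: d2 := 11
  d5 = d4 - d1 = -13/4
  d6 = 1 - d4*5 = -11/4
  d7 = d5/4 + d4 = -1/16
  d8 = d3 + d7 - 7 = -1/16
  d9 = d6 - d3/2 - d2 = -69/4
  d10 = d9 + d3/5 = -317/20
Walk from origin (0, 0):
  seg 1: left by d10 = -317/20 → (317/20, 0)
  seg 2: right by d7 = -1/16 → (1263/80, 0)
  seg 3: up by d6 = -11/4 → (1263/80, -11/4)
  seg 4: up by d7 = -1/16 → (1263/80, -45/16)
  seg 5: down by d2 = 11 → (1263/80, -221/16)
  seg 6: down by d7 = -1/16 → (1263/80, -55/4)
  seg 7: right by d8 = -1/16 → (629/40, -55/4)
  seg 8: down by d1 = 4 → (629/40, -71/4)
  seg 9: down by d6 = -11/4 → (629/40, -15)

d5 = -13/4
d6 = -11/4
d7 = -1/16
d8 = -1/16
d9 = -69/4
d10 = -317/20
endpoint = (629/40, -15)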